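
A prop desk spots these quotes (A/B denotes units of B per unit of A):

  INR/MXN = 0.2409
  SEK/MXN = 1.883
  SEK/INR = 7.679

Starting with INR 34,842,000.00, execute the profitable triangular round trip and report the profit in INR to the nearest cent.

Profitable loop is INR → SEK → MXN → INR:
INR 34,842,000.00 ÷ 7.679 = SEK 4,537,309.55
SEK 4,537,309.55 × 1.883 = MXN 8,543,753.87
MXN 8,543,753.87 ÷ 0.2409 = INR 35,465,977.06
Profit = INR 35,465,977.06 − INR 34,842,000.00

Profit: INR 623,977.06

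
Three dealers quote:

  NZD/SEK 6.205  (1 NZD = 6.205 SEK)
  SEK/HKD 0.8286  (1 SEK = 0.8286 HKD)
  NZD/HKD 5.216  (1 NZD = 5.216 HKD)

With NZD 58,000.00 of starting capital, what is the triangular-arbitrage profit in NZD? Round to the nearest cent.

Profit: NZD 840.84

Profitable loop is NZD → HKD → SEK → NZD:
NZD 58,000.00 × 5.216 = HKD 302,528.00
HKD 302,528.00 ÷ 0.8286 = SEK 365,107.41
SEK 365,107.41 ÷ 6.205 = NZD 58,840.84
Profit = NZD 58,840.84 − NZD 58,000.00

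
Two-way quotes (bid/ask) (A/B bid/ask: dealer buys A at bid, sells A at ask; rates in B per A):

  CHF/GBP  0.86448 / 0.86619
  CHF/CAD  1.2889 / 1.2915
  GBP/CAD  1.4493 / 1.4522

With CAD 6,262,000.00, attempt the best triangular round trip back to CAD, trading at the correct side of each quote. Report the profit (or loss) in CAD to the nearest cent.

Best loop CAD → GBP → CHF → CAD:
CAD 6,262,000.00 ÷ 1.4522 (buy GBP at ask) = GBP 4,312,078.23
GBP 4,312,078.23 ÷ 0.86619 (buy CHF at ask) = CHF 4,978,212.89
CHF 4,978,212.89 × 1.2889 (sell CHF at bid) = CAD 6,416,418.60

Net profit: CAD 154,418.60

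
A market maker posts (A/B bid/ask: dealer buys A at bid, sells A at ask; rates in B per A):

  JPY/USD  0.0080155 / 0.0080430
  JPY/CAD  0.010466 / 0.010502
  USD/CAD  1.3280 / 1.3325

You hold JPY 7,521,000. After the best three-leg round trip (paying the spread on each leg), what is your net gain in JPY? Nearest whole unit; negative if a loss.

Best loop JPY → USD → CAD → JPY:
JPY 7,521,000 × 0.0080155 (sell JPY at bid) = USD 60,284.58
USD 60,284.58 × 1.3280 (sell USD at bid) = CAD 80,057.92
CAD 80,057.92 ÷ 0.010502 (buy JPY at ask) = JPY 7,623,111

Net profit: JPY 102,111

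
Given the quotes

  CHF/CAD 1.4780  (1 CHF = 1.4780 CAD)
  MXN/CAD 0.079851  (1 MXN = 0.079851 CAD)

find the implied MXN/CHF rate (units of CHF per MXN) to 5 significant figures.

MXN/CHF = 0.054026

1 MXN × 0.079851 = 0.079851 CAD
0.079851 CAD ÷ 1.4780 = 0.0540264 CHF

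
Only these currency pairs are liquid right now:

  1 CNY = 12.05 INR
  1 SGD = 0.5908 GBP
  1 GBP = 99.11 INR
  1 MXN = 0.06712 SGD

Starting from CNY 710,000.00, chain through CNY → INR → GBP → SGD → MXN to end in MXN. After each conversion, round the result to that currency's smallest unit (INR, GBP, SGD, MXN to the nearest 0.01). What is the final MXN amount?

CNY 710,000.00 × 12.05 = INR 8,555,500.00
INR 8,555,500.00 ÷ 99.11 = GBP 86,323.28
GBP 86,323.28 ÷ 0.5908 = SGD 146,112.53
SGD 146,112.53 ÷ 0.06712 = MXN 2,176,885.13

MXN 2,176,885.13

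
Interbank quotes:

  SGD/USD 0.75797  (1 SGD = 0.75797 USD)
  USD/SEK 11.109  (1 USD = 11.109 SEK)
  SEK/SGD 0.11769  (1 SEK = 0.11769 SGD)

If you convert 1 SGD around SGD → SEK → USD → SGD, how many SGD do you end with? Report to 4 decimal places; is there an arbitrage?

Around SGD → SEK → USD → SGD: 1 ÷ 0.11769 ÷ 11.109 ÷ 0.75797 = 1.009098
Product > 1; profitable direction is SGD → SEK → USD → SGD.

1.0091 (arbitrage exists)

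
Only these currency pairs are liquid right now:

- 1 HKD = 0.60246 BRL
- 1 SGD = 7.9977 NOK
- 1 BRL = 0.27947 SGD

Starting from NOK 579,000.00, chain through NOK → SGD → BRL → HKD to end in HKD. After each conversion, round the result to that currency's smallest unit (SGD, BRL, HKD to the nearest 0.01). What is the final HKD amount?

HKD 429,981.74

NOK 579,000.00 ÷ 7.9977 = SGD 72,395.81
SGD 72,395.81 ÷ 0.27947 = BRL 259,046.80
BRL 259,046.80 ÷ 0.60246 = HKD 429,981.74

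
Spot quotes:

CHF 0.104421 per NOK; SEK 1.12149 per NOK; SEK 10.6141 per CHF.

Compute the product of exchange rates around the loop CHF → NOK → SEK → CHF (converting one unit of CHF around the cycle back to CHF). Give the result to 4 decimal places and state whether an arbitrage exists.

1.0119 (arbitrage exists)

Around CHF → NOK → SEK → CHF: 1 ÷ 0.104421 × 1.12149 ÷ 10.6141 = 1.011869
Product > 1; profitable direction is CHF → NOK → SEK → CHF.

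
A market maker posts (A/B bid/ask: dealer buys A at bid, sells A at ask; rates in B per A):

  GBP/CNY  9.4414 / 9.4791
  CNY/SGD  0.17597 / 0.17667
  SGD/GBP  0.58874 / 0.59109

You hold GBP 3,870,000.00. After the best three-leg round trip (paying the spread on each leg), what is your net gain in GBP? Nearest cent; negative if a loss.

Best loop GBP → SGD → CNY → GBP:
GBP 3,870,000.00 ÷ 0.59109 (buy SGD at ask) = SGD 6,547,226.31
SGD 6,547,226.31 ÷ 0.17667 (buy CNY at ask) = CNY 37,059,072.34
CNY 37,059,072.34 ÷ 9.4791 (buy GBP at ask) = GBP 3,909,556.01

Net profit: GBP 39,556.01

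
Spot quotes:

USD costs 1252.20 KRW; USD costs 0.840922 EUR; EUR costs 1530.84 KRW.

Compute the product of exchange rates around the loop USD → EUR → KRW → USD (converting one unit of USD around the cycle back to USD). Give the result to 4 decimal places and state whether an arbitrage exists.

Around USD → EUR → KRW → USD: 1 × 0.840922 × 1530.84 ÷ 1252.20 = 1.028044
Product > 1; profitable direction is USD → EUR → KRW → USD.

1.0280 (arbitrage exists)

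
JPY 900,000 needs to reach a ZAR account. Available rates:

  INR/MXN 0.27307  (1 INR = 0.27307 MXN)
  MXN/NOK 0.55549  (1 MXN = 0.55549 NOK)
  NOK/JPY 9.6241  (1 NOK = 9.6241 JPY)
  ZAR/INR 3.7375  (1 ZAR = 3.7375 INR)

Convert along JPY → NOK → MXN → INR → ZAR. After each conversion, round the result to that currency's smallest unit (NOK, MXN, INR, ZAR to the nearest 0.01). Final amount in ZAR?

JPY 900,000 ÷ 9.6241 = NOK 93,515.24
NOK 93,515.24 ÷ 0.55549 = MXN 168,347.30
MXN 168,347.30 ÷ 0.27307 = INR 616,498.70
INR 616,498.70 ÷ 3.7375 = ZAR 164,949.48

ZAR 164,949.48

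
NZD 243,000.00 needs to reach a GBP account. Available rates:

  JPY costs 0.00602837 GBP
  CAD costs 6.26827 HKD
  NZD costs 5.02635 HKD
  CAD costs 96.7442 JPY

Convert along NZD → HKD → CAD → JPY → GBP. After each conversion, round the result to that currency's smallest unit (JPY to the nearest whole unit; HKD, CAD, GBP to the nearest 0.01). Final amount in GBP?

GBP 113,641.29

NZD 243,000.00 × 5.02635 = HKD 1,221,403.05
HKD 1,221,403.05 ÷ 6.26827 = CAD 194,854.89
CAD 194,854.89 × 96.7442 = JPY 18,851,080
JPY 18,851,080 × 0.00602837 = GBP 113,641.29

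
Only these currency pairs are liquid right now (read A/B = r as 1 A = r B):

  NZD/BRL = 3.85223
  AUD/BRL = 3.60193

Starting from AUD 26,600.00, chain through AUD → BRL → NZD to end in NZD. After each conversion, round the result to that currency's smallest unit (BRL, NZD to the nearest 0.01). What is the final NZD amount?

AUD 26,600.00 × 3.60193 = BRL 95,811.34
BRL 95,811.34 ÷ 3.85223 = NZD 24,871.66

NZD 24,871.66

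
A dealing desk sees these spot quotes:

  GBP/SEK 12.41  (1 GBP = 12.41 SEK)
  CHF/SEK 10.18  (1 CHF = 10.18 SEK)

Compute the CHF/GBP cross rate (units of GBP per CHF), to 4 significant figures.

1 CHF × 10.18 = 10.18 SEK
10.18 SEK ÷ 12.41 = 0.820306 GBP

CHF/GBP = 0.8203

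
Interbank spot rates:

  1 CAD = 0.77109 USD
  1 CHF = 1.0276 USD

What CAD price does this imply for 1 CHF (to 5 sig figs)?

1 CHF × 1.0276 = 1.0276 USD
1.0276 USD ÷ 0.77109 = 1.33266 CAD

CHF/CAD = 1.3327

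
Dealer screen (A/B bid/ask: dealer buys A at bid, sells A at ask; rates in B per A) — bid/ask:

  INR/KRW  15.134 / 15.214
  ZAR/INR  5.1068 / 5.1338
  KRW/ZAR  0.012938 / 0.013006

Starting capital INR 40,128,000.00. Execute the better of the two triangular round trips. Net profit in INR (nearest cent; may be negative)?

Net result: INR -2,797.15 (no profitable arbitrage after spreads)

Best loop INR → KRW → ZAR → INR:
INR 40,128,000.00 × 15.134 (sell INR at bid) = KRW 607,297,152
KRW 607,297,152 × 0.012938 (sell KRW at bid) = ZAR 7,857,210.55
ZAR 7,857,210.55 × 5.1068 (sell ZAR at bid) = INR 40,125,202.85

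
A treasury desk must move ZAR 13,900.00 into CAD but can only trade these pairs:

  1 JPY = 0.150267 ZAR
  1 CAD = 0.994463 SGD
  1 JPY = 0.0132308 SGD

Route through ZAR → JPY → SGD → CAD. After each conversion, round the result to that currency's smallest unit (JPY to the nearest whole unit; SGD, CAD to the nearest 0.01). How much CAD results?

ZAR 13,900.00 ÷ 0.150267 = JPY 92,502
JPY 92,502 × 0.0132308 = SGD 1,223.88
SGD 1,223.88 ÷ 0.994463 = CAD 1,230.69

CAD 1,230.69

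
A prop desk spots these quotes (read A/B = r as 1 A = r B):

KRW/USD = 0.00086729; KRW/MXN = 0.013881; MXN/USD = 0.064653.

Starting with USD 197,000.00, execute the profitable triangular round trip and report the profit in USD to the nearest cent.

Profit: USD 6,850.29

Profitable loop is USD → KRW → MXN → USD:
USD 197,000.00 ÷ 0.00086729 = KRW 227,144,323
KRW 227,144,323 × 0.013881 = MXN 3,152,990.35
MXN 3,152,990.35 × 0.064653 = USD 203,850.29
Profit = USD 203,850.29 − USD 197,000.00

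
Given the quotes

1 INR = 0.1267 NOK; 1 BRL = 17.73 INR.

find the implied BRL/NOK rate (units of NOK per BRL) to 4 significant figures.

BRL/NOK = 2.246

1 BRL × 17.73 = 17.73 INR
17.73 INR × 0.1267 = 2.24639 NOK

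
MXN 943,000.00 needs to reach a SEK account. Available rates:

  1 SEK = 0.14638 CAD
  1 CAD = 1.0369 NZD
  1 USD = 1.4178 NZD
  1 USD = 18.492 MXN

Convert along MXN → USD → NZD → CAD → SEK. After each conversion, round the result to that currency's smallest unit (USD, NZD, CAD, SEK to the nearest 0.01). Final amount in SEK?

SEK 476,347.73

MXN 943,000.00 ÷ 18.492 = USD 50,995.02
USD 50,995.02 × 1.4178 = NZD 72,300.74
NZD 72,300.74 ÷ 1.0369 = CAD 69,727.78
CAD 69,727.78 ÷ 0.14638 = SEK 476,347.73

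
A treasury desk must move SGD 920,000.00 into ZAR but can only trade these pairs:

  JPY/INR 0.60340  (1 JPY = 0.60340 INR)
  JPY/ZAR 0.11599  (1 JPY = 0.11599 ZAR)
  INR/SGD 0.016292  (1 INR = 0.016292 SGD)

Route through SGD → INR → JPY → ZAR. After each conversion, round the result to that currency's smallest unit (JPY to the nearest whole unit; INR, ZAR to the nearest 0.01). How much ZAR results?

ZAR 10,854,971.01

SGD 920,000.00 ÷ 0.016292 = INR 56,469,432.85
INR 56,469,432.85 ÷ 0.60340 = JPY 93,585,404
JPY 93,585,404 × 0.11599 = ZAR 10,854,971.01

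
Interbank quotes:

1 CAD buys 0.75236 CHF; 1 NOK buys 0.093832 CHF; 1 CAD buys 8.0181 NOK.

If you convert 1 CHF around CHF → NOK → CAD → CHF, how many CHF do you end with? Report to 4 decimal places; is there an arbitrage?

1.0000 (no arbitrage)

Around CHF → NOK → CAD → CHF: 1 ÷ 0.093832 ÷ 8.0181 × 0.75236 = 1.000007
Product ≈ 1 (deviation 0.001%, within rounding noise).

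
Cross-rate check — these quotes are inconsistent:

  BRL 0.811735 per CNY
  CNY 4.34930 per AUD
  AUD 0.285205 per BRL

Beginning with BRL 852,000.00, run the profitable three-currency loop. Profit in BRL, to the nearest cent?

Profitable loop is BRL → AUD → CNY → BRL:
BRL 852,000.00 × 0.285205 = AUD 242,994.66
AUD 242,994.66 × 4.34930 = CNY 1,056,856.67
CNY 1,056,856.67 × 0.811735 = BRL 857,887.55
Profit = BRL 857,887.55 − BRL 852,000.00

Profit: BRL 5,887.55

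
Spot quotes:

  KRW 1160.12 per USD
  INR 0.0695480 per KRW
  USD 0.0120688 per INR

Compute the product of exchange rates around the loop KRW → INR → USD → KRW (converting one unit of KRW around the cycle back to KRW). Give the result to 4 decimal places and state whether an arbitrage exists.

Around KRW → INR → USD → KRW: 1 × 0.0695480 × 0.0120688 × 1160.12 = 0.973759
Product < 1; profitable direction is KRW → USD → INR → KRW.

0.9738 (arbitrage exists)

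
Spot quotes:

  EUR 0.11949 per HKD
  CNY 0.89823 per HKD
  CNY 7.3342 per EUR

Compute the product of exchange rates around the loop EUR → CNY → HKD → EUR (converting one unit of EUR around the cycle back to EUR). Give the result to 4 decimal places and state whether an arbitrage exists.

Around EUR → CNY → HKD → EUR: 1 × 7.3342 ÷ 0.89823 × 0.11949 = 0.975656
Product < 1; profitable direction is EUR → HKD → CNY → EUR.

0.9757 (arbitrage exists)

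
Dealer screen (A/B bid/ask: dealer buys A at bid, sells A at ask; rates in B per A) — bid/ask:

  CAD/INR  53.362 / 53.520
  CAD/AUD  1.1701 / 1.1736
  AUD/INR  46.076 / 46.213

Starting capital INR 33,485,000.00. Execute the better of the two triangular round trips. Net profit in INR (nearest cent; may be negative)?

Best loop INR → CAD → AUD → INR:
INR 33,485,000.00 ÷ 53.520 (buy CAD at ask) = CAD 625,653.96
CAD 625,653.96 × 1.1701 (sell CAD at bid) = AUD 732,077.70
AUD 732,077.70 × 46.076 (sell AUD at bid) = INR 33,731,212.10

Net profit: INR 246,212.10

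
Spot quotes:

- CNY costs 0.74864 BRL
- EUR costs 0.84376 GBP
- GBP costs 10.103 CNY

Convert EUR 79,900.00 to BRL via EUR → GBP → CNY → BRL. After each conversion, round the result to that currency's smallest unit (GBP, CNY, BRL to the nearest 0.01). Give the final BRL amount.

EUR 79,900.00 × 0.84376 = GBP 67,416.42
GBP 67,416.42 × 10.103 = CNY 681,108.09
CNY 681,108.09 × 0.74864 = BRL 509,904.76

BRL 509,904.76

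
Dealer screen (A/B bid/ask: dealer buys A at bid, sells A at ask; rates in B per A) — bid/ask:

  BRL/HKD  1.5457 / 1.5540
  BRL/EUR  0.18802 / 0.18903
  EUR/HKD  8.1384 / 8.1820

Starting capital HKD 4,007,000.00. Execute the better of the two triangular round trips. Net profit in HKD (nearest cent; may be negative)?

Best loop HKD → EUR → BRL → HKD:
HKD 4,007,000.00 ÷ 8.1820 (buy EUR at ask) = EUR 489,733.56
EUR 489,733.56 ÷ 0.18903 (buy BRL at ask) = BRL 2,590,771.63
BRL 2,590,771.63 × 1.5457 (sell BRL at bid) = HKD 4,004,555.71

Net result: HKD -2,444.29 (no profitable arbitrage after spreads)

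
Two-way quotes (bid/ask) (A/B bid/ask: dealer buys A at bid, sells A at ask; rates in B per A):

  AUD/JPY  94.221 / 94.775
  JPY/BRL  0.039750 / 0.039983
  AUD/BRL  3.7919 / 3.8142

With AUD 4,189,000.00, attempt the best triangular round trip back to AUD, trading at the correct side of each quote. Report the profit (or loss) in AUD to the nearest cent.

Best loop AUD → BRL → JPY → AUD:
AUD 4,189,000.00 × 3.7919 (sell AUD at bid) = BRL 15,884,269.10
BRL 15,884,269.10 ÷ 0.039983 (buy JPY at ask) = JPY 397,275,570
JPY 397,275,570 ÷ 94.775 (buy AUD at ask) = AUD 4,191,775.99

Net profit: AUD 2,775.99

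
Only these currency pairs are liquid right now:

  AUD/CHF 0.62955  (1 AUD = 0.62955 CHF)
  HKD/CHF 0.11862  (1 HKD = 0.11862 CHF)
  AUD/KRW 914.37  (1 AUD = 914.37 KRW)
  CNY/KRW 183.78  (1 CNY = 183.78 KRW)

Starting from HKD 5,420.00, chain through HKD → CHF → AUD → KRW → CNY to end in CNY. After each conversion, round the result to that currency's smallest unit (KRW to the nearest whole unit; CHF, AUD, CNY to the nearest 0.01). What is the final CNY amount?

HKD 5,420.00 × 0.11862 = CHF 642.92
CHF 642.92 ÷ 0.62955 = AUD 1,021.24
AUD 1,021.24 × 914.37 = KRW 933,791
KRW 933,791 ÷ 183.78 = CNY 5,081.03

CNY 5,081.03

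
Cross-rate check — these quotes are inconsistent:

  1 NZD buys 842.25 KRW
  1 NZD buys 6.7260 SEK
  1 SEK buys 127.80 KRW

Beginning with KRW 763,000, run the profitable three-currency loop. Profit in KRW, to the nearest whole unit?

Profit: KRW 15,702

Profitable loop is KRW → NZD → SEK → KRW:
KRW 763,000 ÷ 842.25 = NZD 905.91
NZD 905.91 × 6.7260 = SEK 6,093.13
SEK 6,093.13 × 127.80 = KRW 778,702
Profit = KRW 778,702 − KRW 763,000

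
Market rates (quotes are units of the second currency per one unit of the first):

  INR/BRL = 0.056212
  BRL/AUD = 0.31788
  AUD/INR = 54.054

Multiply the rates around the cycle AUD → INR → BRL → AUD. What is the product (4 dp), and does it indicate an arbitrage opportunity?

Around AUD → INR → BRL → AUD: 1 × 54.054 × 0.056212 × 0.31788 = 0.965873
Product < 1; profitable direction is AUD → BRL → INR → AUD.

0.9659 (arbitrage exists)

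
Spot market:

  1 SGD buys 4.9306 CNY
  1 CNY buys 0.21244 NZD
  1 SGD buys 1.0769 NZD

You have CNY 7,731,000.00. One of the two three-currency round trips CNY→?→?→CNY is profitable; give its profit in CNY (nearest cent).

Profitable loop is CNY → SGD → NZD → CNY:
CNY 7,731,000.00 ÷ 4.9306 = SGD 1,567,963.33
SGD 1,567,963.33 × 1.0769 = NZD 1,688,539.71
NZD 1,688,539.71 ÷ 0.21244 = CNY 7,948,313.46
Profit = CNY 7,948,313.46 − CNY 7,731,000.00

Profit: CNY 217,313.46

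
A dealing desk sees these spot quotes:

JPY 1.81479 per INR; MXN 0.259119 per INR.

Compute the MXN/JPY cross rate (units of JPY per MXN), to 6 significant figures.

MXN/JPY = 7.00369

1 MXN ÷ 0.259119 = 3.85923 INR
3.85923 INR × 1.81479 = 7.00369 JPY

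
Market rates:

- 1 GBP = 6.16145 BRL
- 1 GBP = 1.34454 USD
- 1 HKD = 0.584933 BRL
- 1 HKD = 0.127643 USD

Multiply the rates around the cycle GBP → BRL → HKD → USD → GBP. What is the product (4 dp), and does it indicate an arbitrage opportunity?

1.0000 (no arbitrage)

Around GBP → BRL → HKD → USD → GBP: 1 × 6.16145 ÷ 0.584933 × 0.127643 ÷ 1.34454 = 1.000000
Product ≈ 1 (deviation 0.000%, within rounding noise).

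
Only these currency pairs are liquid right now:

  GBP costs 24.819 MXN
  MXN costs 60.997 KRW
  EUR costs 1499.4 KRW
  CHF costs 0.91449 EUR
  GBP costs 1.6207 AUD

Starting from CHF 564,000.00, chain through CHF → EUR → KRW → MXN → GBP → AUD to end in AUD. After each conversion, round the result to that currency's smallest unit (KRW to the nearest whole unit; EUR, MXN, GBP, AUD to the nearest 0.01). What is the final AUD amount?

AUD 827,914.42

CHF 564,000.00 × 0.91449 = EUR 515,772.36
EUR 515,772.36 × 1499.4 = KRW 773,349,077
KRW 773,349,077 ÷ 60.997 = MXN 12,678,477.25
MXN 12,678,477.25 ÷ 24.819 = GBP 510,837.55
GBP 510,837.55 × 1.6207 = AUD 827,914.42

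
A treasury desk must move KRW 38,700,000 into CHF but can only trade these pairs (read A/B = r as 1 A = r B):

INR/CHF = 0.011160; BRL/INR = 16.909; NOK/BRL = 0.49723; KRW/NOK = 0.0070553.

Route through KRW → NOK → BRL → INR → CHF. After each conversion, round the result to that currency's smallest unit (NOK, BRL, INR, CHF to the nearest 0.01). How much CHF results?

CHF 25,619.22

KRW 38,700,000 × 0.0070553 = NOK 273,040.11
NOK 273,040.11 × 0.49723 = BRL 135,763.73
BRL 135,763.73 × 16.909 = INR 2,295,628.91
INR 2,295,628.91 × 0.011160 = CHF 25,619.22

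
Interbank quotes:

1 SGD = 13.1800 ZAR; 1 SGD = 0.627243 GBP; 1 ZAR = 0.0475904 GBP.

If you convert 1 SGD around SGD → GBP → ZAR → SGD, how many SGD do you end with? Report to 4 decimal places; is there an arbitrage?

1.0000 (no arbitrage)

Around SGD → GBP → ZAR → SGD: 1 × 0.627243 ÷ 0.0475904 ÷ 13.1800 = 1.000002
Product ≈ 1 (deviation 0.000%, within rounding noise).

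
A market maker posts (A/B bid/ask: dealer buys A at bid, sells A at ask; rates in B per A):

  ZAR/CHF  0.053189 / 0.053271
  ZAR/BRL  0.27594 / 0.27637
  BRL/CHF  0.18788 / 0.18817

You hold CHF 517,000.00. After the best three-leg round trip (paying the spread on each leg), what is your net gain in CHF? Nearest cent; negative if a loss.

Net profit: CHF 11,775.21

Best loop CHF → BRL → ZAR → CHF:
CHF 517,000.00 ÷ 0.18817 (buy BRL at ask) = BRL 2,747,515.54
BRL 2,747,515.54 ÷ 0.27637 (buy ZAR at ask) = ZAR 9,941,439.17
ZAR 9,941,439.17 × 0.053189 (sell ZAR at bid) = CHF 528,775.21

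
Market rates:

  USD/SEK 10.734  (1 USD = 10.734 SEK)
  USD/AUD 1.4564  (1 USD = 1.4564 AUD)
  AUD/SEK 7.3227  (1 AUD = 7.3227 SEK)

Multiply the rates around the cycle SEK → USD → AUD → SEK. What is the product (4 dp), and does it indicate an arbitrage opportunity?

0.9936 (arbitrage exists)

Around SEK → USD → AUD → SEK: 1 ÷ 10.734 × 1.4564 × 7.3227 = 0.993551
Product < 1; profitable direction is SEK → AUD → USD → SEK.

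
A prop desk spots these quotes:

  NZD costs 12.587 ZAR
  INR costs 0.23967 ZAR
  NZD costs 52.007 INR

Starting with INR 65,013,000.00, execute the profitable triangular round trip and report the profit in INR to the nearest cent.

Profitable loop is INR → NZD → ZAR → INR:
INR 65,013,000.00 ÷ 52.007 = NZD 1,250,081.72
NZD 1,250,081.72 × 12.587 = ZAR 15,734,778.61
ZAR 15,734,778.61 ÷ 0.23967 = INR 65,651,848.82
Profit = INR 65,651,848.82 − INR 65,013,000.00

Profit: INR 638,848.82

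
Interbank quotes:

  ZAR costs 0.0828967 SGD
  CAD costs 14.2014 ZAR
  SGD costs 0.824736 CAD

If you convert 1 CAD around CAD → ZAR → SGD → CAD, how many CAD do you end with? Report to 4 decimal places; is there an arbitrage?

0.9709 (arbitrage exists)

Around CAD → ZAR → SGD → CAD: 1 × 14.2014 × 0.0828967 × 0.824736 = 0.970920
Product < 1; profitable direction is CAD → SGD → ZAR → CAD.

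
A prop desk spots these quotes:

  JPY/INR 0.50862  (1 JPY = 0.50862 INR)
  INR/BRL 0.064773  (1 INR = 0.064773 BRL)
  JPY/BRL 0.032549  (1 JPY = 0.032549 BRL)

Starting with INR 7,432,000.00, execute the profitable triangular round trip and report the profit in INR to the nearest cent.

Profitable loop is INR → BRL → JPY → INR:
INR 7,432,000.00 × 0.064773 = BRL 481,392.94
BRL 481,392.94 ÷ 0.032549 = JPY 14,789,792
JPY 14,789,792 × 0.50862 = INR 7,522,383.95
Profit = INR 7,522,383.95 − INR 7,432,000.00

Profit: INR 90,383.95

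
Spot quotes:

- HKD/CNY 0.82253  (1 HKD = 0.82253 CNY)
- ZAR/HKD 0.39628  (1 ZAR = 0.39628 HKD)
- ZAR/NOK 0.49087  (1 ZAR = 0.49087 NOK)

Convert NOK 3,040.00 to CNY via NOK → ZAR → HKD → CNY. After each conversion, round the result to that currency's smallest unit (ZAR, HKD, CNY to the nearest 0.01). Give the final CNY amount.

NOK 3,040.00 ÷ 0.49087 = ZAR 6,193.09
ZAR 6,193.09 × 0.39628 = HKD 2,454.20
HKD 2,454.20 × 0.82253 = CNY 2,018.65

CNY 2,018.65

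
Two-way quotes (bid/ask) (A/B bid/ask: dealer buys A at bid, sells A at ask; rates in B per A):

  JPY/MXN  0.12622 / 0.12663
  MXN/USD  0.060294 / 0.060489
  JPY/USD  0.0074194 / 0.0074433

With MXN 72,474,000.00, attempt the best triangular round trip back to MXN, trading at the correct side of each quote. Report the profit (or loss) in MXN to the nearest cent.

Best loop MXN → USD → JPY → MXN:
MXN 72,474,000.00 × 0.060294 (sell MXN at bid) = USD 4,369,747.36
USD 4,369,747.36 ÷ 0.0074433 (buy JPY at ask) = JPY 587,071,239
JPY 587,071,239 × 0.12622 (sell JPY at bid) = MXN 74,100,131.83

Net profit: MXN 1,626,131.83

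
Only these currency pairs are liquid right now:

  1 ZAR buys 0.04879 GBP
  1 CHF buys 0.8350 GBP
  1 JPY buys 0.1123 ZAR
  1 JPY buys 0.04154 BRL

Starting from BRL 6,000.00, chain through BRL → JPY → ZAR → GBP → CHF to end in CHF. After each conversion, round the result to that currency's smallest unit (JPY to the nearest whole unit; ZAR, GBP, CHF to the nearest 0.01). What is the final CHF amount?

BRL 6,000.00 ÷ 0.04154 = JPY 144,439
JPY 144,439 × 0.1123 = ZAR 16,220.50
ZAR 16,220.50 × 0.04879 = GBP 791.40
GBP 791.40 ÷ 0.8350 = CHF 947.78

CHF 947.78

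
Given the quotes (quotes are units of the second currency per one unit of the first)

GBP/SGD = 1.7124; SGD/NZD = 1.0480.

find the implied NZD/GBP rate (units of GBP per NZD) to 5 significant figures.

1 NZD ÷ 1.0480 = 0.954198 SGD
0.954198 SGD ÷ 1.7124 = 0.557229 GBP

NZD/GBP = 0.55723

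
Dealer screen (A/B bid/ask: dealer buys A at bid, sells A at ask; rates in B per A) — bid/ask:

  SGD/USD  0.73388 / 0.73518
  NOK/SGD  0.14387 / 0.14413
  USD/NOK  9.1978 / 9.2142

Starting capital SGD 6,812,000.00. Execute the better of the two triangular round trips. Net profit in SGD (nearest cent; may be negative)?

Net profit: SGD 165,003.39

Best loop SGD → NOK → USD → SGD:
SGD 6,812,000.00 ÷ 0.14413 (buy NOK at ask) = NOK 47,262,887.67
NOK 47,262,887.67 ÷ 9.2142 (buy USD at ask) = USD 5,129,353.35
USD 5,129,353.35 ÷ 0.73518 (buy SGD at ask) = SGD 6,977,003.39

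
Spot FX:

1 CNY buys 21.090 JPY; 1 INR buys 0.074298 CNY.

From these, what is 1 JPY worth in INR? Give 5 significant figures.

JPY/INR = 0.63818

1 JPY ÷ 21.090 = 0.0474158 CNY
0.0474158 CNY ÷ 0.074298 = 0.638185 INR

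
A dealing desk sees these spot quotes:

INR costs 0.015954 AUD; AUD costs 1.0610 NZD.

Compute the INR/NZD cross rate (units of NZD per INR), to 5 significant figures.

1 INR × 0.015954 = 0.015954 AUD
0.015954 AUD × 1.0610 = 0.0169272 NZD

INR/NZD = 0.016927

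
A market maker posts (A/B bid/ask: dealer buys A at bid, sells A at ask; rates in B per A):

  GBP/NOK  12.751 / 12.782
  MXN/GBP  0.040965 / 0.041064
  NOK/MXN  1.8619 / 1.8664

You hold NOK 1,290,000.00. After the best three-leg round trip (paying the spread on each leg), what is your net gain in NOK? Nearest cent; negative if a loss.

Best loop NOK → GBP → MXN → NOK:
NOK 1,290,000.00 ÷ 12.782 (buy GBP at ask) = GBP 100,923.17
GBP 100,923.17 ÷ 0.041064 (buy MXN at ask) = MXN 2,457,704.39
MXN 2,457,704.39 ÷ 1.8664 (buy NOK at ask) = NOK 1,316,815.47

Net profit: NOK 26,815.47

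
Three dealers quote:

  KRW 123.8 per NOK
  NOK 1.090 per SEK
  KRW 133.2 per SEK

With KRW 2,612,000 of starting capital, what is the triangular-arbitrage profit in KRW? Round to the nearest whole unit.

Profitable loop is KRW → SEK → NOK → KRW:
KRW 2,612,000 ÷ 133.2 = SEK 19,609.61
SEK 19,609.61 × 1.090 = NOK 21,374.47
NOK 21,374.47 × 123.8 = KRW 2,646,160
Profit = KRW 2,646,160 − KRW 2,612,000

Profit: KRW 34,160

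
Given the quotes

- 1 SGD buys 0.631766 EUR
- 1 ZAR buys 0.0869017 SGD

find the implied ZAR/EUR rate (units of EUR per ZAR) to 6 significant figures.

ZAR/EUR = 0.0549015

1 ZAR × 0.0869017 = 0.0869017 SGD
0.0869017 SGD × 0.631766 = 0.0549015 EUR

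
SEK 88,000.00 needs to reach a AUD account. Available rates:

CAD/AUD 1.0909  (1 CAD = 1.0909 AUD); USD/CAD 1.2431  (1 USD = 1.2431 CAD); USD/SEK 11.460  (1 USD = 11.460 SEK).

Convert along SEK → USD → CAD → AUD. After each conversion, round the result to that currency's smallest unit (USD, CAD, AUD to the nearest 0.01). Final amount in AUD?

SEK 88,000.00 ÷ 11.460 = USD 7,678.88
USD 7,678.88 × 1.2431 = CAD 9,545.62
CAD 9,545.62 × 1.0909 = AUD 10,413.32

AUD 10,413.32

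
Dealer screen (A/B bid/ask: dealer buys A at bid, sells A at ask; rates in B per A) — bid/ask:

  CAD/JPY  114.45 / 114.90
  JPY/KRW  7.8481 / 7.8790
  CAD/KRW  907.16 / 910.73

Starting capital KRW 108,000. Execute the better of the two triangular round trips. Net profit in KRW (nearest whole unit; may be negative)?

Net profit: KRW 222

Best loop KRW → JPY → CAD → KRW:
KRW 108,000 ÷ 7.8790 (buy JPY at ask) = JPY 13,707
JPY 13,707 ÷ 114.90 (buy CAD at ask) = CAD 119.30
CAD 119.30 × 907.16 (sell CAD at bid) = KRW 108,222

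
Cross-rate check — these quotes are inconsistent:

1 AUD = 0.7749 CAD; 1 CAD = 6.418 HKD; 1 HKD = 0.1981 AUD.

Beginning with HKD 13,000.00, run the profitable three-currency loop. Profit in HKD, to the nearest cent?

Profitable loop is HKD → CAD → AUD → HKD:
HKD 13,000.00 ÷ 6.418 = CAD 2,025.55
CAD 2,025.55 ÷ 0.7749 = AUD 2,613.95
AUD 2,613.95 ÷ 0.1981 = HKD 13,195.12
Profit = HKD 13,195.12 − HKD 13,000.00

Profit: HKD 195.12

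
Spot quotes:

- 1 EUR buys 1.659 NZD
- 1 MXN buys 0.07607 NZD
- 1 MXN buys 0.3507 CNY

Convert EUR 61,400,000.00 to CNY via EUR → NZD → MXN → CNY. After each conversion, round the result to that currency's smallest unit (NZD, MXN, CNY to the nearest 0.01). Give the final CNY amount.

EUR 61,400,000.00 × 1.659 = NZD 101,862,600.00
NZD 101,862,600.00 ÷ 0.07607 = MXN 1,339,064,019.98
MXN 1,339,064,019.98 × 0.3507 = CNY 469,609,751.81

CNY 469,609,751.81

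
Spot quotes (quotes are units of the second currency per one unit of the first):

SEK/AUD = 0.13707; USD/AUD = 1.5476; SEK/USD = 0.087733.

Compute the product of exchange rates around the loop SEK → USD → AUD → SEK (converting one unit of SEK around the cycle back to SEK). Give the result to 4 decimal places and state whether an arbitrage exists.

0.9906 (arbitrage exists)

Around SEK → USD → AUD → SEK: 1 × 0.087733 × 1.5476 ÷ 0.13707 = 0.990557
Product < 1; profitable direction is SEK → AUD → USD → SEK.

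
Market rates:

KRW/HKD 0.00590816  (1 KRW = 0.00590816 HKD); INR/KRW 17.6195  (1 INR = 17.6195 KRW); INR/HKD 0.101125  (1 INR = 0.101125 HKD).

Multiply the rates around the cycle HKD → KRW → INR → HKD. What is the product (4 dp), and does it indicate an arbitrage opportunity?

0.9714 (arbitrage exists)

Around HKD → KRW → INR → HKD: 1 ÷ 0.00590816 ÷ 17.6195 × 0.101125 = 0.971433
Product < 1; profitable direction is HKD → INR → KRW → HKD.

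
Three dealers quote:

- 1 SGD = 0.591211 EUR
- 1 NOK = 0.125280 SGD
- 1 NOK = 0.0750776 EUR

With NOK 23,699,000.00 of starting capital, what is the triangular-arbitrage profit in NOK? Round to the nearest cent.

Profitable loop is NOK → EUR → SGD → NOK:
NOK 23,699,000.00 × 0.0750776 = EUR 1,779,264.04
EUR 1,779,264.04 ÷ 0.591211 = SGD 3,009,524.59
SGD 3,009,524.59 ÷ 0.125280 = NOK 24,022,386.57
Profit = NOK 24,022,386.57 − NOK 23,699,000.00

Profit: NOK 323,386.57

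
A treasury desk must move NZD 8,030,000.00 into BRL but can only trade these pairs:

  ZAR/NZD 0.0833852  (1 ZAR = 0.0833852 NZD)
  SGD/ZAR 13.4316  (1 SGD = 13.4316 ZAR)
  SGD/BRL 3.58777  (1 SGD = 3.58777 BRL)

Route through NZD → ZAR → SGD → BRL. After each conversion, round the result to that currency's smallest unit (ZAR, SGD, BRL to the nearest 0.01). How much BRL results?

BRL 25,723,106.45

NZD 8,030,000.00 ÷ 0.0833852 = ZAR 96,300,062.84
ZAR 96,300,062.84 ÷ 13.4316 = SGD 7,169,664.29
SGD 7,169,664.29 × 3.58777 = BRL 25,723,106.45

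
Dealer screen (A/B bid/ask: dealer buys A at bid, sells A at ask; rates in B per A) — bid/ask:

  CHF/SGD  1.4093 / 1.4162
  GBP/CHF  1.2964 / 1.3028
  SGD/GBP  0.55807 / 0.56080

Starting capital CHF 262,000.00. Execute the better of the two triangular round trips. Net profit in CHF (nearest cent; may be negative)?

Best loop CHF → SGD → GBP → CHF:
CHF 262,000.00 × 1.4093 (sell CHF at bid) = SGD 369,236.60
SGD 369,236.60 × 0.55807 (sell SGD at bid) = GBP 206,059.87
GBP 206,059.87 × 1.2964 (sell GBP at bid) = CHF 267,136.01

Net profit: CHF 5,136.01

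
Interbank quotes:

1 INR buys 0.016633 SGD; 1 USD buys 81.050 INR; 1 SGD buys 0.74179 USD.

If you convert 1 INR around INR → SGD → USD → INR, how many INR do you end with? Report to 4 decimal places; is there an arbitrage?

Around INR → SGD → USD → INR: 1 × 0.016633 × 0.74179 × 81.050 = 1.000011
Product ≈ 1 (deviation 0.001%, within rounding noise).

1.0000 (no arbitrage)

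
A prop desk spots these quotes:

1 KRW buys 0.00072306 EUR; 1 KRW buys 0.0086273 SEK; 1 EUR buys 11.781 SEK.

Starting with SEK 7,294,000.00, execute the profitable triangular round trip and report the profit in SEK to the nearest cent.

Profitable loop is SEK → EUR → KRW → SEK:
SEK 7,294,000.00 ÷ 11.781 = EUR 619,132.50
EUR 619,132.50 ÷ 0.00072306 = KRW 856,267,117
KRW 856,267,117 × 0.0086273 = SEK 7,387,273.30
Profit = SEK 7,387,273.30 − SEK 7,294,000.00

Profit: SEK 93,273.30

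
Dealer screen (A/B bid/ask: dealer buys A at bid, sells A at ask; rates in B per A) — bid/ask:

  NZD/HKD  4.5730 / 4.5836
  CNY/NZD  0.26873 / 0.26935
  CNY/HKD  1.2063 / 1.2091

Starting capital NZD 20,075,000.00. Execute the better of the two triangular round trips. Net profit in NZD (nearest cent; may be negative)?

Best loop NZD → HKD → CNY → NZD:
NZD 20,075,000.00 × 4.5730 (sell NZD at bid) = HKD 91,802,975.00
HKD 91,802,975.00 ÷ 1.2091 (buy CNY at ask) = CNY 75,926,701.68
CNY 75,926,701.68 × 0.26873 (sell CNY at bid) = NZD 20,403,782.54

Net profit: NZD 328,782.54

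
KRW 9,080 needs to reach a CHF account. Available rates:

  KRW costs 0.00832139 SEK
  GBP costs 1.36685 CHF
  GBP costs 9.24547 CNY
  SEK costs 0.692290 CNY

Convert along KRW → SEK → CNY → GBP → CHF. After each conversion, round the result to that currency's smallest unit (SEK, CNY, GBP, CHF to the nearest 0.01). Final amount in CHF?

CHF 7.74

KRW 9,080 × 0.00832139 = SEK 75.56
SEK 75.56 × 0.692290 = CNY 52.31
CNY 52.31 ÷ 9.24547 = GBP 5.66
GBP 5.66 × 1.36685 = CHF 7.74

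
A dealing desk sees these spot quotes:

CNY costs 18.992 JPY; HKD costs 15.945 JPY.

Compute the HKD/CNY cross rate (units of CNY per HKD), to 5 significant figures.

1 HKD × 15.945 = 15.945 JPY
15.945 JPY ÷ 18.992 = 0.839564 CNY

HKD/CNY = 0.83956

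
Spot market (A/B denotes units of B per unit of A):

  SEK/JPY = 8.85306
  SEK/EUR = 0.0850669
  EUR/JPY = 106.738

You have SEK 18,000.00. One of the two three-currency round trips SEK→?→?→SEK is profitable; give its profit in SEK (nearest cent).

Profit: SEK 461.15

Profitable loop is SEK → EUR → JPY → SEK:
SEK 18,000.00 × 0.0850669 = EUR 1,531.20
EUR 1,531.20 × 106.738 = JPY 163,438
JPY 163,438 ÷ 8.85306 = SEK 18,461.15
Profit = SEK 18,461.15 − SEK 18,000.00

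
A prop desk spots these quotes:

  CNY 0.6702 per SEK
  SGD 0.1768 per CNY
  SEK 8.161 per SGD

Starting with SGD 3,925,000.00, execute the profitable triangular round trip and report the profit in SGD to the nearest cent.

Profit: SGD 133,911.66

Profitable loop is SGD → CNY → SEK → SGD:
SGD 3,925,000.00 ÷ 0.1768 = CNY 22,200,226.24
CNY 22,200,226.24 ÷ 0.6702 = SEK 33,124,778.04
SEK 33,124,778.04 ÷ 8.161 = SGD 4,058,911.66
Profit = SGD 4,058,911.66 − SGD 3,925,000.00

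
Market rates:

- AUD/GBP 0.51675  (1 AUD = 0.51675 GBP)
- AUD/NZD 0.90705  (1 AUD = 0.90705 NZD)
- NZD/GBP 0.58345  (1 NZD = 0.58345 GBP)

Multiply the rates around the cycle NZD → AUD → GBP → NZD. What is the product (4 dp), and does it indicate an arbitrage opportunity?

0.9764 (arbitrage exists)

Around NZD → AUD → GBP → NZD: 1 ÷ 0.90705 × 0.51675 ÷ 0.58345 = 0.976440
Product < 1; profitable direction is NZD → GBP → AUD → NZD.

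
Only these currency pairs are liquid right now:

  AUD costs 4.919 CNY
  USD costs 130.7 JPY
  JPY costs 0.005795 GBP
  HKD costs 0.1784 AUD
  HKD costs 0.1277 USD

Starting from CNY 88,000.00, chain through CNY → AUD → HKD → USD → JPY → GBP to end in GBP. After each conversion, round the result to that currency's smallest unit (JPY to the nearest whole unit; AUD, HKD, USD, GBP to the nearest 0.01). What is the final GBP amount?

GBP 9,699.09

CNY 88,000.00 ÷ 4.919 = AUD 17,889.82
AUD 17,889.82 ÷ 0.1784 = HKD 100,279.26
HKD 100,279.26 × 0.1277 = USD 12,805.66
USD 12,805.66 × 130.7 = JPY 1,673,700
JPY 1,673,700 × 0.005795 = GBP 9,699.09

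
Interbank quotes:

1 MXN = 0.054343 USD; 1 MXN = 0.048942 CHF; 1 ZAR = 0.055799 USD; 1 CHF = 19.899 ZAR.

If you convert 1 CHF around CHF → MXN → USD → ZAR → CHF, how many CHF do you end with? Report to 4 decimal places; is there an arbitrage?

1.0000 (no arbitrage)

Around CHF → MXN → USD → ZAR → CHF: 1 ÷ 0.048942 × 0.054343 ÷ 0.055799 ÷ 19.899 = 1.000010
Product ≈ 1 (deviation 0.001%, within rounding noise).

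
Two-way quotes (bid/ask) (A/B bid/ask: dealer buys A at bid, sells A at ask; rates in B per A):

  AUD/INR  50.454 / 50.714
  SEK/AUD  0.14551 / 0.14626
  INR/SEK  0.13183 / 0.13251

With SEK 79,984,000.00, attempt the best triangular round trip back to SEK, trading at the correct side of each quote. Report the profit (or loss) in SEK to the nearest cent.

Best loop SEK → INR → AUD → SEK:
SEK 79,984,000.00 ÷ 0.13251 (buy INR at ask) = INR 603,607,274.92
INR 603,607,274.92 ÷ 50.714 (buy AUD at ask) = AUD 11,902,182.33
AUD 11,902,182.33 ÷ 0.14626 (buy SEK at ask) = SEK 81,376,879.08

Net profit: SEK 1,392,879.08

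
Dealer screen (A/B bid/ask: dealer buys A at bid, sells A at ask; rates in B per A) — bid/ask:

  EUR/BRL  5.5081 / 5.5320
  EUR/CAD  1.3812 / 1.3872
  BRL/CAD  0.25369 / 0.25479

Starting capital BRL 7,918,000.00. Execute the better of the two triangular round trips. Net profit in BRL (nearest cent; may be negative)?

Net profit: BRL 57,934.56

Best loop BRL → CAD → EUR → BRL:
BRL 7,918,000.00 × 0.25369 (sell BRL at bid) = CAD 2,008,717.42
CAD 2,008,717.42 ÷ 1.3872 (buy EUR at ask) = EUR 1,448,037.36
EUR 1,448,037.36 × 5.5081 (sell EUR at bid) = BRL 7,975,934.56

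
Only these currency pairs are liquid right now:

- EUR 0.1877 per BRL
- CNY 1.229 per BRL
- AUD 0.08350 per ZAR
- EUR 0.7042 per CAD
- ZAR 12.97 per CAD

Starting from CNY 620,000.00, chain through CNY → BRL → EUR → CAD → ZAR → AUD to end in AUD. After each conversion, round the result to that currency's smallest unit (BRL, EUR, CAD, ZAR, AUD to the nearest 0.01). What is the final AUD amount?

CNY 620,000.00 ÷ 1.229 = BRL 504,475.18
BRL 504,475.18 × 0.1877 = EUR 94,689.99
EUR 94,689.99 ÷ 0.7042 = CAD 134,464.63
CAD 134,464.63 × 12.97 = ZAR 1,744,006.25
ZAR 1,744,006.25 × 0.08350 = AUD 145,624.52

AUD 145,624.52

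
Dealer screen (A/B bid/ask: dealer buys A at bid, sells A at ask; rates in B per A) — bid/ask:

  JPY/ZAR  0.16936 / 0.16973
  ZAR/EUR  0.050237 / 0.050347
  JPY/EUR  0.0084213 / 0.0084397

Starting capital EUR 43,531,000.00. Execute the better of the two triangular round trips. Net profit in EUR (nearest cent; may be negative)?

Net profit: EUR 352,996.97

Best loop EUR → JPY → ZAR → EUR:
EUR 43,531,000.00 ÷ 0.0084397 (buy JPY at ask) = JPY 5,157,884,759
JPY 5,157,884,759 × 0.16936 (sell JPY at bid) = ZAR 873,539,362.77
ZAR 873,539,362.77 × 0.050237 (sell ZAR at bid) = EUR 43,883,996.97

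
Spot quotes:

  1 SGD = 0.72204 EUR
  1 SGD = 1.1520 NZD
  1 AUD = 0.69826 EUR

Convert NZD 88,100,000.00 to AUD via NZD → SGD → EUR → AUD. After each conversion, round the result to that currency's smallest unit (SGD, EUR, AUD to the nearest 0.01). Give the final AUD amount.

NZD 88,100,000.00 ÷ 1.1520 = SGD 76,475,694.44
SGD 76,475,694.44 × 0.72204 = EUR 55,218,510.41
EUR 55,218,510.41 ÷ 0.69826 = AUD 79,080,156.98

AUD 79,080,156.98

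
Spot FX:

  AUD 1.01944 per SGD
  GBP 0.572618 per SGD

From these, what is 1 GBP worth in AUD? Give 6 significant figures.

1 GBP ÷ 0.572618 = 1.74636 SGD
1.74636 SGD × 1.01944 = 1.78031 AUD

GBP/AUD = 1.78031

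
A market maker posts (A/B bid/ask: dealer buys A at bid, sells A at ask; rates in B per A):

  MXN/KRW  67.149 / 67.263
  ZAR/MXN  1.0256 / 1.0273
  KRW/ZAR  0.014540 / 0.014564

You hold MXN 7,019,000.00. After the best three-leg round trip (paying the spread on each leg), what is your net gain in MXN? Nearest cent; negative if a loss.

Best loop MXN → KRW → ZAR → MXN:
MXN 7,019,000.00 × 67.149 (sell MXN at bid) = KRW 471,318,831
KRW 471,318,831 × 0.014540 (sell KRW at bid) = ZAR 6,852,975.80
ZAR 6,852,975.80 × 1.0256 (sell ZAR at bid) = MXN 7,028,411.98

Net profit: MXN 9,411.98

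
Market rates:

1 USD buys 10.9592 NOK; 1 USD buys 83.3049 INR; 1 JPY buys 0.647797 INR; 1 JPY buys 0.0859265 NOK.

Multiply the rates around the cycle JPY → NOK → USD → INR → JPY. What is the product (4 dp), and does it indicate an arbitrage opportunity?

Around JPY → NOK → USD → INR → JPY: 1 × 0.0859265 ÷ 10.9592 × 83.3049 ÷ 0.647797 = 1.008277
Product > 1; profitable direction is JPY → NOK → USD → INR → JPY.

1.0083 (arbitrage exists)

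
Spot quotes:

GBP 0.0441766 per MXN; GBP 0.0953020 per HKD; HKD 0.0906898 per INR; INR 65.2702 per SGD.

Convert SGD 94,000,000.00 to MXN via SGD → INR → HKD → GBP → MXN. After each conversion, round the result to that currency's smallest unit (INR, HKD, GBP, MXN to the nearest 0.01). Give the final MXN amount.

MXN 1,200,358,488.88

SGD 94,000,000.00 × 65.2702 = INR 6,135,398,800.00
INR 6,135,398,800.00 × 0.0906898 = HKD 556,418,090.09
HKD 556,418,090.09 × 0.0953020 = GBP 53,027,756.82
GBP 53,027,756.82 ÷ 0.0441766 = MXN 1,200,358,488.88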